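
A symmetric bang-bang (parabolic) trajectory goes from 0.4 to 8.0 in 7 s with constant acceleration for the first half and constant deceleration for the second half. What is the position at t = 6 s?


Symmetric rest-to-rest: each phase covers (pf-p0)/2 in time T/2. 0.5*a*(T/2)^2 = (pf-p0)/2 => a = 4*(pf-p0)/T^2
a = 4*(8.0-0.4)/7^2 = 0.6204
t = 6 is in the deceleration phase (t > T/2).
p = pf - 0.5*a*(T-t)^2 = 8.0 - 0.5*0.6204*1^2
= 7.6898


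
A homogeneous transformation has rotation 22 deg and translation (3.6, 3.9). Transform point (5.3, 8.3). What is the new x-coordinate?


x' = cos(theta)*px - sin(theta)*py + tx
= 0.9272*5.3 - 0.3746*8.3 + 3.6
= 5.4048


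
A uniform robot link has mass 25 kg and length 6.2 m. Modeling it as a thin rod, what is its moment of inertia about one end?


I = (1/3) * m * L^2
= (1/3) * 25 * 6.2^2
= 0.333333 * 25 * 38.44
= 320.3333 kg*m^2


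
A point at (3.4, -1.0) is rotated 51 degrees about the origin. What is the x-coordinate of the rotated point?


x' = x*cos(theta) - y*sin(theta)
cos(51 deg) = 0.6293, sin(51 deg) = 0.7771
x' = 3.4 * 0.6293 - -1.0 * 0.7771
= 2.1397 - -0.7771
= 2.9168


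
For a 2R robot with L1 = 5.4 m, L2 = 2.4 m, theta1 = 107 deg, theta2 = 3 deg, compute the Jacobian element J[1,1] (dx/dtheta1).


J[1,1] = -L1*sin(t1) - L2*sin(t1+t2)
= -5.4*sin(107) - 2.4*sin(110)
= -7.4193


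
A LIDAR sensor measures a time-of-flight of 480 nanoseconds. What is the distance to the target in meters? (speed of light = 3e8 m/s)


tof = 480 ns = 4.8e-07 s
dist = c * tof / 2
= 3e8 * 4.8e-07 / 2
= 72.0 m


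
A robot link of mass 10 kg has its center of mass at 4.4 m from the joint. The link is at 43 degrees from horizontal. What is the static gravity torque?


tau = m*g*L*cos(angle)
= 10 * 9.81 * 4.4 * cos(43 deg)
= 10 * 9.81 * 4.4 * 0.7314
= 315.6815 Nm


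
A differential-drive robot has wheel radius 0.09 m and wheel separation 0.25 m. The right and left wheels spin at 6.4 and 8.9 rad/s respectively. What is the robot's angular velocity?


vR = r*wR = 0.09*6.4 = 0.576 m/s
vL = r*wL = 0.09*8.9 = 0.801 m/s
v = (vR+vL)/2 = 0.6885 m/s
omega = (vR-vL)/L = -0.9 rad/s
angular velocity = -0.9 rad/s


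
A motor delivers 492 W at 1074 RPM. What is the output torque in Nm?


omega = 1074 * 2*pi/60 = 112.469 rad/s
tau = P / omega = 492 / 112.469
= 4.3745 Nm


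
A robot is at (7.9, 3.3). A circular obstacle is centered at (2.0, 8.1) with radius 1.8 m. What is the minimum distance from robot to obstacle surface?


center_dist = sqrt((7.9-2.0)^2 + (3.3-8.1)^2)
= sqrt(34.81 + 23.04)
= 7.6059
min_dist = center_dist - radius = 7.6059 - 1.8 = 5.8059 m


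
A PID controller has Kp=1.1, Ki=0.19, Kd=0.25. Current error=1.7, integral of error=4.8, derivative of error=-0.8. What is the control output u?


u = Kp*e + Ki*int(e) + Kd*de/dt
= 1.1*1.7 + 0.19*4.8 + 0.25*(-0.8)
= 1.87 + 0.912 + -0.2
= 2.582


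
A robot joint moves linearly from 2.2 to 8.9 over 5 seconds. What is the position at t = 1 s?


s = t/T = 1/5 = 0.2
p(t) = p0 + (pf-p0)*s
= 2.2 + (8.9 - 2.2) * 0.2
= 3.54


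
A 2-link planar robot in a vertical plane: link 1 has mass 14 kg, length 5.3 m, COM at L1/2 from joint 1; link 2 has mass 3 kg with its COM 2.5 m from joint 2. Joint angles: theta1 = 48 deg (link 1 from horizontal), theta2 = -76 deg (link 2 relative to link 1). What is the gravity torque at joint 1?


Horizontal distance from joint 1 to link-1 COM:
  x_c1 = (L1/2)*cos(t1) = 2.65 * 0.6691 = 1.7732 m
Horizontal distance from joint 1 to link-2 COM:
  x_c2 = L1*cos(t1) + Lc2*cos(t1+t2)
       = 5.3*0.6691 + 2.5*0.8829 = 5.7538 m
tau1 = m1*g*x_c1 + m2*g*x_c2
     = 14*9.81*1.7732 + 3*9.81*5.7538
     = 243.5308 + 169.3332
     = 412.8639 Nm


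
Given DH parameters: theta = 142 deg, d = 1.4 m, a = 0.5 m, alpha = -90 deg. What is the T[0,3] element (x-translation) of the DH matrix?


T[0,3] = a * cos(theta)
= 0.5 * cos(142 deg)
= 0.5 * -0.788
= -0.394


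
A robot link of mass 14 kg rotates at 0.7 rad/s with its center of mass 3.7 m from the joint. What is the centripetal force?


F = m * omega^2 * r
= 14 * 0.7^2 * 3.7
= 14 * 0.49 * 3.7
= 25.382 N


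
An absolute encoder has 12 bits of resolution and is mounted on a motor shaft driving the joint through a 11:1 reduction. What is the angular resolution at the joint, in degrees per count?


counts = 2^12 = 4096
effective counts at joint = 4096 * 11 = 45056
resolution = 360 / 45056
= 0.008 deg/count


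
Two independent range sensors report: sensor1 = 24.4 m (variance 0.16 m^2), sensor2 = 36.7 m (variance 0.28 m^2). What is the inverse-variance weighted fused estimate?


w1 = (1/var1) / (1/var1 + 1/var2)
   = 6.25 / (6.25 + 3.5714) = 0.6364
w2 = 1 - w1 = 0.3636
fused = w1*s1 + w2*s2 = 15.5273 + 13.3455
= 28.8727 m


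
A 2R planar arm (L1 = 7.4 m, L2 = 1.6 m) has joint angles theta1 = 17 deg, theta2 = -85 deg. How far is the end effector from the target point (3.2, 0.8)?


End effector via forward kinematics:
x = L1*cos(t1) + L2*cos(t1+t2) = 7.676
y = L1*sin(t1) + L2*sin(t1+t2) = 0.6801
Distance to target:
d = sqrt((3.2 - 7.676)^2 + (0.8 - 0.6801)^2)
= sqrt(20.0348 + 0.0144)
= 4.4776 m


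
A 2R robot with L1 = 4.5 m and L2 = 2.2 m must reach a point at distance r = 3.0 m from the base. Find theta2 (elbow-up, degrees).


cos(theta2) = (r^2 - L1^2 - L2^2) / (2*L1*L2)
cos(theta2) = (9.0 - 20.25 - 4.84) / 19.8
cos(theta2) = -0.812626
theta2 = 144.3533 degrees


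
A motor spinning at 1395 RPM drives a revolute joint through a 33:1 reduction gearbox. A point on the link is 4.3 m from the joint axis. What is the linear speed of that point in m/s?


omega_motor = 1395 * 2*pi/60 = 146.0841 rad/s
omega_joint = omega_motor / 33 = 4.4268 rad/s
v = omega_joint * r = 4.4268 * 4.3
= 19.0352 m/s


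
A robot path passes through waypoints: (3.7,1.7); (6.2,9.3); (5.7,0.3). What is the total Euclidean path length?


Segment lengths:
  seg1 = sqrt((2.5)^2 + (7.6)^2) = 8.0006
  seg2 = sqrt((-0.5)^2 + (-9.0)^2) = 9.0139
Total = 17.0145


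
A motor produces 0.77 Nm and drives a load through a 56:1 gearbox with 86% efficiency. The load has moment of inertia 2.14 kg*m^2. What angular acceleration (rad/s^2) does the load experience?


tau_out = tau_motor * N * eta
= 0.77 * 56 * 0.86 = 37.0832 Nm
alpha = tau_out / I = 37.0832 / 2.14
= 17.3286 rad/s^2


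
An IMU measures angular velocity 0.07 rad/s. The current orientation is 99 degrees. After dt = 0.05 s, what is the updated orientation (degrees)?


delta_theta = w * dt = 0.07 * 0.05 = 0.0035 rad
= 0.2005 deg
theta_new = 99 + 0.2005 = 99.2005 deg


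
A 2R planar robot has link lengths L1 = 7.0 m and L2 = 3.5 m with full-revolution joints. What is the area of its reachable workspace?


r_max = L1 + L2 = 10.5 m
r_min = |L1 - L2| = 3.5 m
Area = pi*(r_max^2 - r_min^2)
= pi*(110.25 - 12.25)
= pi * 98.0
= 307.8761 m^2


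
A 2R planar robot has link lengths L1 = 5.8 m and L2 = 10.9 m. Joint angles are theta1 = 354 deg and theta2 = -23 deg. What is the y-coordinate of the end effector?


Convert angles to radians: theta1 = 6.1785, theta2 = -0.4014
y = L1*sin(theta1) + L2*sin(theta1+theta2)
y = -0.6063 + -5.2844
y = -5.8907


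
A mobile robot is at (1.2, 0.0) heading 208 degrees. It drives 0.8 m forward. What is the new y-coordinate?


y_new = y0 + d*sin(theta)
= 0.0 + 0.8*sin(208)
= 0.0 + -0.3756
= -0.3756


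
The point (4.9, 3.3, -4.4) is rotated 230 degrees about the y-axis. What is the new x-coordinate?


Rotation about y-axis: x' = x*cos(theta) + z*sin(theta)
= 4.9 * -0.6428 + -4.4 * -0.766
= 0.2209


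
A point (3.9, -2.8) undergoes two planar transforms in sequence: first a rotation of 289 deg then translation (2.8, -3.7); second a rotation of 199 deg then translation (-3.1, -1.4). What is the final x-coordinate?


After transform 1:
x1 = cos(289)*3.9 - sin(289)*-2.8 + 2.8 = 1.4223
y1 = sin(289)*3.9 + cos(289)*-2.8 + -3.7 = -8.2991
After transform 2:
x2 = cos(199)*1.4223 - sin(199)*-8.2991 + -3.1
= -7.1467


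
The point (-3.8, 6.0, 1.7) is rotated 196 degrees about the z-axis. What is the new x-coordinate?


Rotation about z-axis: x' = x*cos(theta) - y*sin(theta)
= -3.8 * -0.9613 - 6.0 * -0.2756
= 5.3066


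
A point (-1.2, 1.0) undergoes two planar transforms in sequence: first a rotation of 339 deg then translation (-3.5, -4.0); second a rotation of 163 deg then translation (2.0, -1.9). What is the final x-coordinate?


After transform 1:
x1 = cos(339)*-1.2 - sin(339)*1.0 + -3.5 = -4.2619
y1 = sin(339)*-1.2 + cos(339)*1.0 + -4.0 = -2.6364
After transform 2:
x2 = cos(163)*-4.2619 - sin(163)*-2.6364 + 2.0
= 6.8465


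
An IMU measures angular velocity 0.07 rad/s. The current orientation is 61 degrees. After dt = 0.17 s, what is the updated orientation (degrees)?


delta_theta = w * dt = 0.07 * 0.17 = 0.0119 rad
= 0.6818 deg
theta_new = 61 + 0.6818 = 61.6818 deg


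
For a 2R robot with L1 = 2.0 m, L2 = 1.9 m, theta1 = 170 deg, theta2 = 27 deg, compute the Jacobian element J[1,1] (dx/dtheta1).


J[1,1] = -L1*sin(t1) - L2*sin(t1+t2)
= -2.0*sin(170) - 1.9*sin(197)
= 0.2082


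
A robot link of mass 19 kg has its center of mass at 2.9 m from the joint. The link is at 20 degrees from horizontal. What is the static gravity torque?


tau = m*g*L*cos(angle)
= 19 * 9.81 * 2.9 * cos(20 deg)
= 19 * 9.81 * 2.9 * 0.9397
= 507.933 Nm


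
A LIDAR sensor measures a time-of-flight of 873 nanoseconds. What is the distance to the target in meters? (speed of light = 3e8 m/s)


tof = 873 ns = 8.73e-07 s
dist = c * tof / 2
= 3e8 * 8.73e-07 / 2
= 130.95 m


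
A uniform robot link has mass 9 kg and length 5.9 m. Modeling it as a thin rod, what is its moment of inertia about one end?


I = (1/3) * m * L^2
= (1/3) * 9 * 5.9^2
= 0.333333 * 9 * 34.81
= 104.43 kg*m^2


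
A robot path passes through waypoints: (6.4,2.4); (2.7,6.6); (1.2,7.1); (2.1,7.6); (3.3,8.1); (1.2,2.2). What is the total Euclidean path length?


Segment lengths:
  seg1 = sqrt((-3.7)^2 + (4.2)^2) = 5.5973
  seg2 = sqrt((-1.5)^2 + (0.5)^2) = 1.5811
  seg3 = sqrt((0.9)^2 + (0.5)^2) = 1.0296
  seg4 = sqrt((1.2)^2 + (0.5)^2) = 1.3
  seg5 = sqrt((-2.1)^2 + (-5.9)^2) = 6.2626
Total = 15.7706


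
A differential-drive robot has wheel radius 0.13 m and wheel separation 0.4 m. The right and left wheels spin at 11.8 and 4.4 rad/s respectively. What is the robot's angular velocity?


vR = r*wR = 0.13*11.8 = 1.534 m/s
vL = r*wL = 0.13*4.4 = 0.572 m/s
v = (vR+vL)/2 = 1.053 m/s
omega = (vR-vL)/L = 2.405 rad/s
angular velocity = 2.405 rad/s


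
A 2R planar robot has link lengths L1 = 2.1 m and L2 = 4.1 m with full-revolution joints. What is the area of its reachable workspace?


r_max = L1 + L2 = 6.2 m
r_min = |L1 - L2| = 2.0 m
Area = pi*(r_max^2 - r_min^2)
= pi*(38.44 - 4.0)
= pi * 34.44
= 108.1965 m^2


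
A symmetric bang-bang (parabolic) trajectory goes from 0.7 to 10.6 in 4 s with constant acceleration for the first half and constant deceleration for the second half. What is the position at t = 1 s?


Symmetric rest-to-rest: each phase covers (pf-p0)/2 in time T/2. 0.5*a*(T/2)^2 = (pf-p0)/2 => a = 4*(pf-p0)/T^2
a = 4*(10.6-0.7)/4^2 = 2.475
t = 1 is in the acceleration phase (t <= T/2).
p = p0 + 0.5*a*t^2 = 0.7 + 0.5*2.475*1^2
= 1.9375


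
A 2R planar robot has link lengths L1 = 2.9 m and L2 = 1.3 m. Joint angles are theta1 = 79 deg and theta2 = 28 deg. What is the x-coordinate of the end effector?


Convert angles to radians: theta1 = 1.3788, theta2 = 0.4887
x = L1*cos(theta1) + L2*cos(theta1+theta2)
x = 0.5533 + -0.3801
x = 0.1733


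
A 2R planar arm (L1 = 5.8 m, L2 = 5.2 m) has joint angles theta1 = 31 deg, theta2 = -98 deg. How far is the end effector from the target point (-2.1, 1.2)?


End effector via forward kinematics:
x = L1*cos(t1) + L2*cos(t1+t2) = 7.0034
y = L1*sin(t1) + L2*sin(t1+t2) = -1.7994
Distance to target:
d = sqrt((-2.1 - 7.0034)^2 + (1.2 - -1.7994)^2)
= sqrt(82.8714 + 8.9964)
= 9.5848 m


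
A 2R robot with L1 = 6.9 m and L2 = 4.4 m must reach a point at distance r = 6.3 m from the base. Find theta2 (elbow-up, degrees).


cos(theta2) = (r^2 - L1^2 - L2^2) / (2*L1*L2)
cos(theta2) = (39.69 - 47.61 - 19.36) / 60.72
cos(theta2) = -0.449275
theta2 = 116.6972 degrees


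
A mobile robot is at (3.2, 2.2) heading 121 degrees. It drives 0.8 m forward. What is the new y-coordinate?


y_new = y0 + d*sin(theta)
= 2.2 + 0.8*sin(121)
= 2.2 + 0.6857
= 2.8857


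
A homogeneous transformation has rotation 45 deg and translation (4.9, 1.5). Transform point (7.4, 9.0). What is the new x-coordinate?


x' = cos(theta)*px - sin(theta)*py + tx
= 0.7071*7.4 - 0.7071*9.0 + 4.9
= 3.7686


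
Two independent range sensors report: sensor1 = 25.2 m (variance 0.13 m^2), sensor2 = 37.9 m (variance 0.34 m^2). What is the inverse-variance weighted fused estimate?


w1 = (1/var1) / (1/var1 + 1/var2)
   = 7.6923 / (7.6923 + 2.9412) = 0.7234
w2 = 1 - w1 = 0.2766
fused = w1*s1 + w2*s2 = 18.2298 + 10.483
= 28.7128 m


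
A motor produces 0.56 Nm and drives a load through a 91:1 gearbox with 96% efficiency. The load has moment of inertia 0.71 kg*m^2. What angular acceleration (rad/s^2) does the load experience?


tau_out = tau_motor * N * eta
= 0.56 * 91 * 0.96 = 48.9216 Nm
alpha = tau_out / I = 48.9216 / 0.71
= 68.9037 rad/s^2


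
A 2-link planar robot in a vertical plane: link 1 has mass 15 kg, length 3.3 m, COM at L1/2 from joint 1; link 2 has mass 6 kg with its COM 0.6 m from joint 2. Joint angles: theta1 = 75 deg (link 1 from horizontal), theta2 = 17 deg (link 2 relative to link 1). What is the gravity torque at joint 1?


Horizontal distance from joint 1 to link-1 COM:
  x_c1 = (L1/2)*cos(t1) = 1.65 * 0.2588 = 0.4271 m
Horizontal distance from joint 1 to link-2 COM:
  x_c2 = L1*cos(t1) + Lc2*cos(t1+t2)
       = 3.3*0.2588 + 0.6*-0.0349 = 0.8332 m
tau1 = m1*g*x_c1 + m2*g*x_c2
     = 15*9.81*0.4271 + 6*9.81*0.8332
     = 62.8406 + 49.04
     = 111.8806 Nm


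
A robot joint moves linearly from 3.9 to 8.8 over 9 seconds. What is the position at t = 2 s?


s = t/T = 2/9 = 0.2222
p(t) = p0 + (pf-p0)*s
= 3.9 + (8.8 - 3.9) * 0.2222
= 4.9889


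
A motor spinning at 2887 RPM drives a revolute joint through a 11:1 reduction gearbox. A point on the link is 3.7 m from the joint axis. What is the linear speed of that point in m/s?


omega_motor = 2887 * 2*pi/60 = 302.3259 rad/s
omega_joint = omega_motor / 11 = 27.4842 rad/s
v = omega_joint * r = 27.4842 * 3.7
= 101.6915 m/s


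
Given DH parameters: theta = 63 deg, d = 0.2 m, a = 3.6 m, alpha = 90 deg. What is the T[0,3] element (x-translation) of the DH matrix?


T[0,3] = a * cos(theta)
= 3.6 * cos(63 deg)
= 3.6 * 0.454
= 1.6344


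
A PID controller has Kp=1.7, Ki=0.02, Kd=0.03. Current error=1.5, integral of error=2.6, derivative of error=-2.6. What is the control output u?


u = Kp*e + Ki*int(e) + Kd*de/dt
= 1.7*1.5 + 0.02*2.6 + 0.03*(-2.6)
= 2.55 + 0.052 + -0.078
= 2.524


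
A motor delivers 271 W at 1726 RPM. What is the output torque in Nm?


omega = 1726 * 2*pi/60 = 180.7463 rad/s
tau = P / omega = 271 / 180.7463
= 1.4993 Nm


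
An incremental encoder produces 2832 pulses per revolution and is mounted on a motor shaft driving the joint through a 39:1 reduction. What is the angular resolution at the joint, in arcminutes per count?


counts per rev = 2832
effective counts at joint = 2832 * 39 = 110448
resolution = 360*60 / 110448
= 0.1956 arcmin/count


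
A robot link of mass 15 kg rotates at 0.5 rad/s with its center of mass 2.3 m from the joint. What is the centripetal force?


F = m * omega^2 * r
= 15 * 0.5^2 * 2.3
= 15 * 0.25 * 2.3
= 8.625 N


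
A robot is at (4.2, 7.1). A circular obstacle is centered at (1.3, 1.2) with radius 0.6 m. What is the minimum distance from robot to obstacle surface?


center_dist = sqrt((4.2-1.3)^2 + (7.1-1.2)^2)
= sqrt(8.41 + 34.81)
= 6.5742
min_dist = center_dist - radius = 6.5742 - 0.6 = 5.9742 m


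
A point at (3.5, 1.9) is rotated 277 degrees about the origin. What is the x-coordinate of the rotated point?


x' = x*cos(theta) - y*sin(theta)
cos(277 deg) = 0.1219, sin(277 deg) = -0.9925
x' = 3.5 * 0.1219 - 1.9 * -0.9925
= 0.4265 - -1.8858
= 2.3124


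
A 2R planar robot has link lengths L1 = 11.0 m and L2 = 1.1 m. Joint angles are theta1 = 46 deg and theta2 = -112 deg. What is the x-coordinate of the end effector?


Convert angles to radians: theta1 = 0.8029, theta2 = -1.9548
x = L1*cos(theta1) + L2*cos(theta1+theta2)
x = 7.6412 + 0.4474
x = 8.0887


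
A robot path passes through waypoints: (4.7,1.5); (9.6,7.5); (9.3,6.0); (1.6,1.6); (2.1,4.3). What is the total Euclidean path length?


Segment lengths:
  seg1 = sqrt((4.9)^2 + (6.0)^2) = 7.7466
  seg2 = sqrt((-0.3)^2 + (-1.5)^2) = 1.5297
  seg3 = sqrt((-7.7)^2 + (-4.4)^2) = 8.8685
  seg4 = sqrt((0.5)^2 + (2.7)^2) = 2.7459
Total = 20.8907


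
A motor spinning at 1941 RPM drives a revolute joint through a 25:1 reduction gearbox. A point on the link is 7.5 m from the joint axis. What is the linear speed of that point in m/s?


omega_motor = 1941 * 2*pi/60 = 203.261 rad/s
omega_joint = omega_motor / 25 = 8.1304 rad/s
v = omega_joint * r = 8.1304 * 7.5
= 60.9783 m/s


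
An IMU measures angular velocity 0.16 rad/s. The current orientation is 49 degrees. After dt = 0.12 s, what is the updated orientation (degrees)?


delta_theta = w * dt = 0.16 * 0.12 = 0.0192 rad
= 1.1001 deg
theta_new = 49 + 1.1001 = 50.1001 deg


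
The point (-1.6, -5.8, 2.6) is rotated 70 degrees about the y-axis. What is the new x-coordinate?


Rotation about y-axis: x' = x*cos(theta) + z*sin(theta)
= -1.6 * 0.342 + 2.6 * 0.9397
= 1.896


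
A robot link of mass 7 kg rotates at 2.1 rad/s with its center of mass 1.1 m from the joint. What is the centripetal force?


F = m * omega^2 * r
= 7 * 2.1^2 * 1.1
= 7 * 4.41 * 1.1
= 33.957 N


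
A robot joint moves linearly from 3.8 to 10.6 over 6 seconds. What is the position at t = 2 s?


s = t/T = 2/6 = 0.3333
p(t) = p0 + (pf-p0)*s
= 3.8 + (10.6 - 3.8) * 0.3333
= 6.0667


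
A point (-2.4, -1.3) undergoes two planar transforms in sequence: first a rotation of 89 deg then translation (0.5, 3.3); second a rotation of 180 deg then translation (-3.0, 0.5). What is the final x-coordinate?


After transform 1:
x1 = cos(89)*-2.4 - sin(89)*-1.3 + 0.5 = 1.7579
y1 = sin(89)*-2.4 + cos(89)*-1.3 + 3.3 = 0.8777
After transform 2:
x2 = cos(180)*1.7579 - sin(180)*0.8777 + -3.0
= -4.7579


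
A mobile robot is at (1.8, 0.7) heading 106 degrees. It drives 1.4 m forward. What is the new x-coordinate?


x_new = x0 + d*cos(theta)
= 1.8 + 1.4*cos(106)
= 1.8 + -0.3859
= 1.4141


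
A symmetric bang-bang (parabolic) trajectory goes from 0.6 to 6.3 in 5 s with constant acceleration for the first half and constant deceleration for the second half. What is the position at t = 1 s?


Symmetric rest-to-rest: each phase covers (pf-p0)/2 in time T/2. 0.5*a*(T/2)^2 = (pf-p0)/2 => a = 4*(pf-p0)/T^2
a = 4*(6.3-0.6)/5^2 = 0.912
t = 1 is in the acceleration phase (t <= T/2).
p = p0 + 0.5*a*t^2 = 0.6 + 0.5*0.912*1^2
= 1.056


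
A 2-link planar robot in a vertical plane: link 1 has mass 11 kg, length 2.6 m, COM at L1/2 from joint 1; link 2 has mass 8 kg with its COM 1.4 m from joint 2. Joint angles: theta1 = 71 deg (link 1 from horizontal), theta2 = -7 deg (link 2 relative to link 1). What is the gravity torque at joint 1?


Horizontal distance from joint 1 to link-1 COM:
  x_c1 = (L1/2)*cos(t1) = 1.3 * 0.3256 = 0.4232 m
Horizontal distance from joint 1 to link-2 COM:
  x_c2 = L1*cos(t1) + Lc2*cos(t1+t2)
       = 2.6*0.3256 + 1.4*0.4384 = 1.4602 m
tau1 = m1*g*x_c1 + m2*g*x_c2
     = 11*9.81*0.4232 + 8*9.81*1.4602
     = 45.6717 + 114.5962
     = 160.2679 Nm


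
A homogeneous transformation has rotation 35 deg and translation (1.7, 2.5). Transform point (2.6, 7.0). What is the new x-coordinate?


x' = cos(theta)*px - sin(theta)*py + tx
= 0.8192*2.6 - 0.5736*7.0 + 1.7
= -0.1852


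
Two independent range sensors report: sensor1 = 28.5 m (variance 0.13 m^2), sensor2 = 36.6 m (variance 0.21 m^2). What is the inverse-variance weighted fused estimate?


w1 = (1/var1) / (1/var1 + 1/var2)
   = 7.6923 / (7.6923 + 4.7619) = 0.6176
w2 = 1 - w1 = 0.3824
fused = w1*s1 + w2*s2 = 17.6029 + 13.9941
= 31.5971 m


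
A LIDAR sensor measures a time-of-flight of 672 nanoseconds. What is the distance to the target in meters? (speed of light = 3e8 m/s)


tof = 672 ns = 6.72e-07 s
dist = c * tof / 2
= 3e8 * 6.72e-07 / 2
= 100.8 m


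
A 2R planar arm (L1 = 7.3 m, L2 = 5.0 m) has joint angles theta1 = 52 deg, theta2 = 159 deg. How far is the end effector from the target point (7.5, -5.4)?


End effector via forward kinematics:
x = L1*cos(t1) + L2*cos(t1+t2) = 0.2085
y = L1*sin(t1) + L2*sin(t1+t2) = 3.1773
Distance to target:
d = sqrt((7.5 - 0.2085)^2 + (-5.4 - 3.1773)^2)
= sqrt(53.1661 + 73.5699)
= 11.2577 m


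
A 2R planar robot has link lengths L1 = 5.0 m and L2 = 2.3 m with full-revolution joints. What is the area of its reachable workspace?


r_max = L1 + L2 = 7.3 m
r_min = |L1 - L2| = 2.7 m
Area = pi*(r_max^2 - r_min^2)
= pi*(53.29 - 7.29)
= pi * 46.0
= 144.5133 m^2


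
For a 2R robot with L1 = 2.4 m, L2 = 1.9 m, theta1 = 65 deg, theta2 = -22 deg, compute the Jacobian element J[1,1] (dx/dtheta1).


J[1,1] = -L1*sin(t1) - L2*sin(t1+t2)
= -2.4*sin(65) - 1.9*sin(43)
= -3.4709


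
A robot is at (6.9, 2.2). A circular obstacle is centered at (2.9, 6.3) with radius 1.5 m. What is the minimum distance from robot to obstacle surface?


center_dist = sqrt((6.9-2.9)^2 + (2.2-6.3)^2)
= sqrt(16.0 + 16.81)
= 5.728
min_dist = center_dist - radius = 5.728 - 1.5 = 4.228 m


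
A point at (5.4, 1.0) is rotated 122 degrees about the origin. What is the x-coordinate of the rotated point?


x' = x*cos(theta) - y*sin(theta)
cos(122 deg) = -0.5299, sin(122 deg) = 0.848
x' = 5.4 * -0.5299 - 1.0 * 0.848
= -2.8616 - 0.848
= -3.7096


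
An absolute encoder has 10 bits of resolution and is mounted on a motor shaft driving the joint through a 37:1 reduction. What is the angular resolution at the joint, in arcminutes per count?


counts = 2^10 = 1024
effective counts at joint = 1024 * 37 = 37888
resolution = 360*60 / 37888
= 0.5701 arcmin/count


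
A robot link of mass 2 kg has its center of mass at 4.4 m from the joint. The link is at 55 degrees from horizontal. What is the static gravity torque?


tau = m*g*L*cos(angle)
= 2 * 9.81 * 4.4 * cos(55 deg)
= 2 * 9.81 * 4.4 * 0.5736
= 49.5157 Nm


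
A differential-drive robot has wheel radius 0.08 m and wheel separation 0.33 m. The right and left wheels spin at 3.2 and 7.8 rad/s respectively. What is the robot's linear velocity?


vR = r*wR = 0.08*3.2 = 0.256 m/s
vL = r*wL = 0.08*7.8 = 0.624 m/s
v = (vR+vL)/2 = 0.44 m/s
omega = (vR-vL)/L = -1.1152 rad/s
linear velocity = 0.44 m/s


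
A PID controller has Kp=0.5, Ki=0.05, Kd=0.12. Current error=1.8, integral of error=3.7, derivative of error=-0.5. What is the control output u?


u = Kp*e + Ki*int(e) + Kd*de/dt
= 0.5*1.8 + 0.05*3.7 + 0.12*(-0.5)
= 0.9 + 0.185 + -0.06
= 1.025


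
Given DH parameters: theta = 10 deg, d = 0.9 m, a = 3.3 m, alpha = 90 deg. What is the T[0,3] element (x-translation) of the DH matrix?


T[0,3] = a * cos(theta)
= 3.3 * cos(10 deg)
= 3.3 * 0.9848
= 3.2499


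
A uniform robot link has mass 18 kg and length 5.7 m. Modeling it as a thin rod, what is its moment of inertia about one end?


I = (1/3) * m * L^2
= (1/3) * 18 * 5.7^2
= 0.333333 * 18 * 32.49
= 194.94 kg*m^2


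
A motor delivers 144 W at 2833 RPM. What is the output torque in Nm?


omega = 2833 * 2*pi/60 = 296.6711 rad/s
tau = P / omega = 144 / 296.6711
= 0.4854 Nm


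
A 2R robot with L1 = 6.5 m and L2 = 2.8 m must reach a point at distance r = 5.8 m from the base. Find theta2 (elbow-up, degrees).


cos(theta2) = (r^2 - L1^2 - L2^2) / (2*L1*L2)
cos(theta2) = (33.64 - 42.25 - 7.84) / 36.4
cos(theta2) = -0.451923
theta2 = 116.8671 degrees


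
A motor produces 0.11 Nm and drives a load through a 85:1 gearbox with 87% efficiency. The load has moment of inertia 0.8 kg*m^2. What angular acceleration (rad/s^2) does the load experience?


tau_out = tau_motor * N * eta
= 0.11 * 85 * 0.87 = 8.1345 Nm
alpha = tau_out / I = 8.1345 / 0.8
= 10.1681 rad/s^2


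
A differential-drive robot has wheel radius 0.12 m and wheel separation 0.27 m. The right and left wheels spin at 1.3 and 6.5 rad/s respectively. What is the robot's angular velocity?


vR = r*wR = 0.12*1.3 = 0.156 m/s
vL = r*wL = 0.12*6.5 = 0.78 m/s
v = (vR+vL)/2 = 0.468 m/s
omega = (vR-vL)/L = -2.3111 rad/s
angular velocity = -2.3111 rad/s


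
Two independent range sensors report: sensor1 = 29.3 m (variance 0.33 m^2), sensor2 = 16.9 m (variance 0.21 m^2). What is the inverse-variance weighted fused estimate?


w1 = (1/var1) / (1/var1 + 1/var2)
   = 3.0303 / (3.0303 + 4.7619) = 0.3889
w2 = 1 - w1 = 0.6111
fused = w1*s1 + w2*s2 = 11.3944 + 10.3278
= 21.7222 m


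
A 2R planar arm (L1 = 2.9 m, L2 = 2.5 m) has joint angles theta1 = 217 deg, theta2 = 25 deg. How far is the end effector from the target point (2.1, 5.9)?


End effector via forward kinematics:
x = L1*cos(t1) + L2*cos(t1+t2) = -3.4897
y = L1*sin(t1) + L2*sin(t1+t2) = -3.9526
Distance to target:
d = sqrt((2.1 - -3.4897)^2 + (5.9 - -3.9526)^2)
= sqrt(31.245 + 97.0744)
= 11.3278 m


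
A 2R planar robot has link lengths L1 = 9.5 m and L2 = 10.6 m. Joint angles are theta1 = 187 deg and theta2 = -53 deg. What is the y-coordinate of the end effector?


Convert angles to radians: theta1 = 3.2638, theta2 = -0.925
y = L1*sin(theta1) + L2*sin(theta1+theta2)
y = -1.1578 + 7.625
y = 6.4672


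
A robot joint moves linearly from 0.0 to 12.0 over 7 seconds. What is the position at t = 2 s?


s = t/T = 2/7 = 0.2857
p(t) = p0 + (pf-p0)*s
= 0.0 + (12.0 - 0.0) * 0.2857
= 3.4286


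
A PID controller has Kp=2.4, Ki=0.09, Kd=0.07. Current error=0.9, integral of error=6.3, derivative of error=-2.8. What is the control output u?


u = Kp*e + Ki*int(e) + Kd*de/dt
= 2.4*0.9 + 0.09*6.3 + 0.07*(-2.8)
= 2.16 + 0.567 + -0.196
= 2.531


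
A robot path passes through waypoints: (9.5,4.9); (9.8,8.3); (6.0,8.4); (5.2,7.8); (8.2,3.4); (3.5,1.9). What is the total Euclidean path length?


Segment lengths:
  seg1 = sqrt((0.3)^2 + (3.4)^2) = 3.4132
  seg2 = sqrt((-3.8)^2 + (0.1)^2) = 3.8013
  seg3 = sqrt((-0.8)^2 + (-0.6)^2) = 1.0
  seg4 = sqrt((3.0)^2 + (-4.4)^2) = 5.3254
  seg5 = sqrt((-4.7)^2 + (-1.5)^2) = 4.9336
Total = 18.4735


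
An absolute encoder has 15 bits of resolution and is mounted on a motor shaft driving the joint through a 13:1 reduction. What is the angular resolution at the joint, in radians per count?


counts = 2^15 = 32768
effective counts at joint = 32768 * 13 = 425984
resolution = 2*pi / 425984
= 1.4750e-05 rad/count


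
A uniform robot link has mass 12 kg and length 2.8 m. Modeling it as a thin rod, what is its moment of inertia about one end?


I = (1/3) * m * L^2
= (1/3) * 12 * 2.8^2
= 0.333333 * 12 * 7.84
= 31.36 kg*m^2


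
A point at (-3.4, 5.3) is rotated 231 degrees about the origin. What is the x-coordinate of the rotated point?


x' = x*cos(theta) - y*sin(theta)
cos(231 deg) = -0.6293, sin(231 deg) = -0.7771
x' = -3.4 * -0.6293 - 5.3 * -0.7771
= 2.1397 - -4.1189
= 6.2586


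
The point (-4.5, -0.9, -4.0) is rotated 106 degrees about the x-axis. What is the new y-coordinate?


Rotation about x-axis: y' = y*cos(theta) - z*sin(theta)
= -0.9 * -0.2756 - -4.0 * 0.9613
= 4.0931


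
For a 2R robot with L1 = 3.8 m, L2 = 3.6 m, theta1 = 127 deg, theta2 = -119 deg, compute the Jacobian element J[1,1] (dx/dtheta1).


J[1,1] = -L1*sin(t1) - L2*sin(t1+t2)
= -3.8*sin(127) - 3.6*sin(8)
= -3.5358


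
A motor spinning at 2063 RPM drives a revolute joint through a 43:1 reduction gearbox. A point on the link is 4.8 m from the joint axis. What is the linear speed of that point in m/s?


omega_motor = 2063 * 2*pi/60 = 216.0369 rad/s
omega_joint = omega_motor / 43 = 5.0241 rad/s
v = omega_joint * r = 5.0241 * 4.8
= 24.1157 m/s


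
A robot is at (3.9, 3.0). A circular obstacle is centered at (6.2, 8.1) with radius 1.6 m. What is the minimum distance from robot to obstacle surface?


center_dist = sqrt((3.9-6.2)^2 + (3.0-8.1)^2)
= sqrt(5.29 + 26.01)
= 5.5946
min_dist = center_dist - radius = 5.5946 - 1.6 = 3.9946 m


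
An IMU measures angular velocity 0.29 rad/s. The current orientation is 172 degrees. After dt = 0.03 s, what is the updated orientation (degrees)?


delta_theta = w * dt = 0.29 * 0.03 = 0.0087 rad
= 0.4985 deg
theta_new = 172 + 0.4985 = 172.4985 deg


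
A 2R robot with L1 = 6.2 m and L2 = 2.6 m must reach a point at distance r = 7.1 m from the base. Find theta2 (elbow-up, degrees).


cos(theta2) = (r^2 - L1^2 - L2^2) / (2*L1*L2)
cos(theta2) = (50.41 - 38.44 - 6.76) / 32.24
cos(theta2) = 0.1616
theta2 = 80.7002 degrees


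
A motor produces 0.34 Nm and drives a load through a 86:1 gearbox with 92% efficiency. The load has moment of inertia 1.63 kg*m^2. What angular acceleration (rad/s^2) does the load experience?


tau_out = tau_motor * N * eta
= 0.34 * 86 * 0.92 = 26.9008 Nm
alpha = tau_out / I = 26.9008 / 1.63
= 16.5036 rad/s^2


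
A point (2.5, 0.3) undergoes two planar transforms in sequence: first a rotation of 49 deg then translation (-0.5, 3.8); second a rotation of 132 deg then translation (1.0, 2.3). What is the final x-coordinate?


After transform 1:
x1 = cos(49)*2.5 - sin(49)*0.3 + -0.5 = 0.9137
y1 = sin(49)*2.5 + cos(49)*0.3 + 3.8 = 5.8836
After transform 2:
x2 = cos(132)*0.9137 - sin(132)*5.8836 + 1.0
= -3.9838


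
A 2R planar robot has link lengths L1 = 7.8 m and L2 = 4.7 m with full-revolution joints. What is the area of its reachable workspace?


r_max = L1 + L2 = 12.5 m
r_min = |L1 - L2| = 3.1 m
Area = pi*(r_max^2 - r_min^2)
= pi*(156.25 - 9.61)
= pi * 146.64
= 460.6831 m^2


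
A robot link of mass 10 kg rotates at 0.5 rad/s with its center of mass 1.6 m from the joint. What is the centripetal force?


F = m * omega^2 * r
= 10 * 0.5^2 * 1.6
= 10 * 0.25 * 1.6
= 4.0 N


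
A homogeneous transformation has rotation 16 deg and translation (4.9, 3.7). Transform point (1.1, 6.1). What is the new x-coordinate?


x' = cos(theta)*px - sin(theta)*py + tx
= 0.9613*1.1 - 0.2756*6.1 + 4.9
= 4.276


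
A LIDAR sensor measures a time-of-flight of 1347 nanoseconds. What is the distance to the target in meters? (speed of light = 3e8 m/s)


tof = 1347 ns = 1.347e-06 s
dist = c * tof / 2
= 3e8 * 1.347e-06 / 2
= 202.05 m


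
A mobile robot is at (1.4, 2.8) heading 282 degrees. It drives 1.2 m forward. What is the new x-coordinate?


x_new = x0 + d*cos(theta)
= 1.4 + 1.2*cos(282)
= 1.4 + 0.2495
= 1.6495


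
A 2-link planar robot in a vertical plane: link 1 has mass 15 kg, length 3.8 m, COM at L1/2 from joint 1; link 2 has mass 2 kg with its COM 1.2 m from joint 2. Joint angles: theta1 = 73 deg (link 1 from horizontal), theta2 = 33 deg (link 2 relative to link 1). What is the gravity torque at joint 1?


Horizontal distance from joint 1 to link-1 COM:
  x_c1 = (L1/2)*cos(t1) = 1.9 * 0.2924 = 0.5555 m
Horizontal distance from joint 1 to link-2 COM:
  x_c2 = L1*cos(t1) + Lc2*cos(t1+t2)
       = 3.8*0.2924 + 1.2*-0.2756 = 0.7802 m
tau1 = m1*g*x_c1 + m2*g*x_c2
     = 15*9.81*0.5555 + 2*9.81*0.7802
     = 81.7427 + 15.3085
     = 97.0512 Nm


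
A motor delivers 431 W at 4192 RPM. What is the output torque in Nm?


omega = 4192 * 2*pi/60 = 438.9852 rad/s
tau = P / omega = 431 / 438.9852
= 0.9818 Nm


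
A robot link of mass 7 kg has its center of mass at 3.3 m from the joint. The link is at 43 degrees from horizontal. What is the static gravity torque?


tau = m*g*L*cos(angle)
= 7 * 9.81 * 3.3 * cos(43 deg)
= 7 * 9.81 * 3.3 * 0.7314
= 165.7328 Nm


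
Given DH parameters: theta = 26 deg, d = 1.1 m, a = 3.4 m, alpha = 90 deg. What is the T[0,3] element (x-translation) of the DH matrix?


T[0,3] = a * cos(theta)
= 3.4 * cos(26 deg)
= 3.4 * 0.8988
= 3.0559


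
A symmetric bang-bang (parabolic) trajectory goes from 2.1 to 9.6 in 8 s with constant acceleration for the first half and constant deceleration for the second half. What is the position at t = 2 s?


Symmetric rest-to-rest: each phase covers (pf-p0)/2 in time T/2. 0.5*a*(T/2)^2 = (pf-p0)/2 => a = 4*(pf-p0)/T^2
a = 4*(9.6-2.1)/8^2 = 0.4688
t = 2 is in the acceleration phase (t <= T/2).
p = p0 + 0.5*a*t^2 = 2.1 + 0.5*0.4688*2^2
= 3.0375


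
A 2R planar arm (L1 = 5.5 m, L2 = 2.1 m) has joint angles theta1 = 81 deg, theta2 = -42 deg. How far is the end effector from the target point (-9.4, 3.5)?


End effector via forward kinematics:
x = L1*cos(t1) + L2*cos(t1+t2) = 2.4924
y = L1*sin(t1) + L2*sin(t1+t2) = 6.7539
Distance to target:
d = sqrt((-9.4 - 2.4924)^2 + (3.5 - 6.7539)^2)
= sqrt(141.4291 + 10.5876)
= 12.3295 m


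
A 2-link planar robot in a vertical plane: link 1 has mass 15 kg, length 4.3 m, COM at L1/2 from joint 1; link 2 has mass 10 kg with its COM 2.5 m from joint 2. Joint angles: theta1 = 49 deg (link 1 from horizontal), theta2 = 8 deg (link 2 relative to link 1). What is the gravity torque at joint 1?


Horizontal distance from joint 1 to link-1 COM:
  x_c1 = (L1/2)*cos(t1) = 2.15 * 0.6561 = 1.4105 m
Horizontal distance from joint 1 to link-2 COM:
  x_c2 = L1*cos(t1) + Lc2*cos(t1+t2)
       = 4.3*0.6561 + 2.5*0.5446 = 4.1827 m
tau1 = m1*g*x_c1 + m2*g*x_c2
     = 15*9.81*1.4105 + 10*9.81*4.1827
     = 207.559 + 410.3181
     = 617.8771 Nm


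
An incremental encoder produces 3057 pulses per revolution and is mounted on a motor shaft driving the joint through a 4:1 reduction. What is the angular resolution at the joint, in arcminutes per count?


counts per rev = 3057
effective counts at joint = 3057 * 4 = 12228
resolution = 360*60 / 12228
= 1.7664 arcmin/count


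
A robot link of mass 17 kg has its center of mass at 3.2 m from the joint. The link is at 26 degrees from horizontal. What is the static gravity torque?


tau = m*g*L*cos(angle)
= 17 * 9.81 * 3.2 * cos(26 deg)
= 17 * 9.81 * 3.2 * 0.8988
= 479.654 Nm


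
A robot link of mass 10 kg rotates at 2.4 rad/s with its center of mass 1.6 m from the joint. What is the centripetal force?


F = m * omega^2 * r
= 10 * 2.4^2 * 1.6
= 10 * 5.76 * 1.6
= 92.16 N


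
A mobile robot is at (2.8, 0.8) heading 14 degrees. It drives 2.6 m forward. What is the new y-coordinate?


y_new = y0 + d*sin(theta)
= 0.8 + 2.6*sin(14)
= 0.8 + 0.629
= 1.429


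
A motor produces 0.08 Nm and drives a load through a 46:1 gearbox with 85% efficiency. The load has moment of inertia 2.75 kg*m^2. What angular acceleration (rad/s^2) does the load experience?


tau_out = tau_motor * N * eta
= 0.08 * 46 * 0.85 = 3.128 Nm
alpha = tau_out / I = 3.128 / 2.75
= 1.1375 rad/s^2


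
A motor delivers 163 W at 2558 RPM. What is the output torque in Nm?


omega = 2558 * 2*pi/60 = 267.8731 rad/s
tau = P / omega = 163 / 267.8731
= 0.6085 Nm


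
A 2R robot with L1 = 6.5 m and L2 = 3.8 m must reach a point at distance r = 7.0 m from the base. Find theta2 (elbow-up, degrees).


cos(theta2) = (r^2 - L1^2 - L2^2) / (2*L1*L2)
cos(theta2) = (49.0 - 42.25 - 14.44) / 49.4
cos(theta2) = -0.155668
theta2 = 98.9555 degrees


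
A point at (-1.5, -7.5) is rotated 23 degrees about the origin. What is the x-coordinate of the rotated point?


x' = x*cos(theta) - y*sin(theta)
cos(23 deg) = 0.9205, sin(23 deg) = 0.3907
x' = -1.5 * 0.9205 - -7.5 * 0.3907
= -1.3808 - -2.9305
= 1.5497


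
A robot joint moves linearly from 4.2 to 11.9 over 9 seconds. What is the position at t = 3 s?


s = t/T = 3/9 = 0.3333
p(t) = p0 + (pf-p0)*s
= 4.2 + (11.9 - 4.2) * 0.3333
= 6.7667


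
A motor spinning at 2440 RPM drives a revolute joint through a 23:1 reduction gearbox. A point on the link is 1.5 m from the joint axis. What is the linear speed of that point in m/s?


omega_motor = 2440 * 2*pi/60 = 255.5162 rad/s
omega_joint = omega_motor / 23 = 11.1094 rad/s
v = omega_joint * r = 11.1094 * 1.5
= 16.6641 m/s


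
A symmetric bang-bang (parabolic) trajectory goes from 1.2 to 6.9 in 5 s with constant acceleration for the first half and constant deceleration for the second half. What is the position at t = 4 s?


Symmetric rest-to-rest: each phase covers (pf-p0)/2 in time T/2. 0.5*a*(T/2)^2 = (pf-p0)/2 => a = 4*(pf-p0)/T^2
a = 4*(6.9-1.2)/5^2 = 0.912
t = 4 is in the deceleration phase (t > T/2).
p = pf - 0.5*a*(T-t)^2 = 6.9 - 0.5*0.912*1^2
= 6.444


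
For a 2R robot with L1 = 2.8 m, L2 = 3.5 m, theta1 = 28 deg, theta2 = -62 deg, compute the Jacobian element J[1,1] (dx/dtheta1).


J[1,1] = -L1*sin(t1) - L2*sin(t1+t2)
= -2.8*sin(28) - 3.5*sin(-34)
= 0.6427


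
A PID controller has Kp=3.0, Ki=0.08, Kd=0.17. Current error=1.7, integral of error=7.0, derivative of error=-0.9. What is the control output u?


u = Kp*e + Ki*int(e) + Kd*de/dt
= 3.0*1.7 + 0.08*7.0 + 0.17*(-0.9)
= 5.1 + 0.56 + -0.153
= 5.507


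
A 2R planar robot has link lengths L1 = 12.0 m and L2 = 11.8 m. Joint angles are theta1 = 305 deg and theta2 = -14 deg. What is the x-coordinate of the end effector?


Convert angles to radians: theta1 = 5.3233, theta2 = -0.2443
x = L1*cos(theta1) + L2*cos(theta1+theta2)
x = 6.8829 + 4.2287
x = 11.1117


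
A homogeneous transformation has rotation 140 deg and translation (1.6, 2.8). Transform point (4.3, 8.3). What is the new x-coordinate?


x' = cos(theta)*px - sin(theta)*py + tx
= -0.766*4.3 - 0.6428*8.3 + 1.6
= -7.0291


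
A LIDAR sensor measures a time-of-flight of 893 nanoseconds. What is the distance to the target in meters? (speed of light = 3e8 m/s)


tof = 893 ns = 8.93e-07 s
dist = c * tof / 2
= 3e8 * 8.93e-07 / 2
= 133.95 m


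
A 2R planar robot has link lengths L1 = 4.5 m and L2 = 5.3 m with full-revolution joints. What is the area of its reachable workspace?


r_max = L1 + L2 = 9.8 m
r_min = |L1 - L2| = 0.8 m
Area = pi*(r_max^2 - r_min^2)
= pi*(96.04 - 0.64)
= pi * 95.4
= 299.7079 m^2


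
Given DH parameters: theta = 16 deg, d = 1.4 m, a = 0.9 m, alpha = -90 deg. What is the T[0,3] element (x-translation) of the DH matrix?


T[0,3] = a * cos(theta)
= 0.9 * cos(16 deg)
= 0.9 * 0.9613
= 0.8651


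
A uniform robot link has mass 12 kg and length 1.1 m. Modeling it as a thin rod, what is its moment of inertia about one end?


I = (1/3) * m * L^2
= (1/3) * 12 * 1.1^2
= 0.333333 * 12 * 1.21
= 4.84 kg*m^2


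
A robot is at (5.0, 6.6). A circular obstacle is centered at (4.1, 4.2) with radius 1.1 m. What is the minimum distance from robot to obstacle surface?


center_dist = sqrt((5.0-4.1)^2 + (6.6-4.2)^2)
= sqrt(0.81 + 5.76)
= 2.5632
min_dist = center_dist - radius = 2.5632 - 1.1 = 1.4632 m


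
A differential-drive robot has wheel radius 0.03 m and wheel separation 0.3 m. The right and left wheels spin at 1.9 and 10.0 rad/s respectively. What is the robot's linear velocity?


vR = r*wR = 0.03*1.9 = 0.057 m/s
vL = r*wL = 0.03*10.0 = 0.3 m/s
v = (vR+vL)/2 = 0.1785 m/s
omega = (vR-vL)/L = -0.81 rad/s
linear velocity = 0.1785 m/s


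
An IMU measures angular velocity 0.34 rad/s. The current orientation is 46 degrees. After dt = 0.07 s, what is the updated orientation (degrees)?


delta_theta = w * dt = 0.34 * 0.07 = 0.0238 rad
= 1.3636 deg
theta_new = 46 + 1.3636 = 47.3636 deg


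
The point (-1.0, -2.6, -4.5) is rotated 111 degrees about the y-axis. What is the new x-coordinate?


Rotation about y-axis: x' = x*cos(theta) + z*sin(theta)
= -1.0 * -0.3584 + -4.5 * 0.9336
= -3.8427


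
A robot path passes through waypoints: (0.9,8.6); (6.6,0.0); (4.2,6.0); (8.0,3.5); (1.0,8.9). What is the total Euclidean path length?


Segment lengths:
  seg1 = sqrt((5.7)^2 + (-8.6)^2) = 10.3175
  seg2 = sqrt((-2.4)^2 + (6.0)^2) = 6.4622
  seg3 = sqrt((3.8)^2 + (-2.5)^2) = 4.5486
  seg4 = sqrt((-7.0)^2 + (5.4)^2) = 8.8408
Total = 30.1691
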